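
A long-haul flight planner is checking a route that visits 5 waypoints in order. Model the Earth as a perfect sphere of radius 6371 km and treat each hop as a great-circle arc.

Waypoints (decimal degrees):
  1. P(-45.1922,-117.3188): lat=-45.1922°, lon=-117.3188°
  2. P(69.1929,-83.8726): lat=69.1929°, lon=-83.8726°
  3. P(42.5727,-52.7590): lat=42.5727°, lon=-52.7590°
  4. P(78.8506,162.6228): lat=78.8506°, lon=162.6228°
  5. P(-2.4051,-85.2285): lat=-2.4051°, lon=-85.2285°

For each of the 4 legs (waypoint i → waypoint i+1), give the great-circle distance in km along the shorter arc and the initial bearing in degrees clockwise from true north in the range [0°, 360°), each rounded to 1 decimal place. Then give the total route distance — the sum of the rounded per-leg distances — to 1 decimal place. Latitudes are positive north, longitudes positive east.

Leg 1: φ1=-0.7887527, φ2=1.2076439, Δφ=1.9963966, Δλ=0.5837463 rad; a=sin²(Δφ/2)+cosφ1·cosφ2·sin²(Δλ/2)=0.7271611873; c=2·atan2(√a, √(1-a))=2.042407732; dist=6371·c=13012.180 ≈ 13012.2 km; running total=13012.2 km
Leg 1 bearing: y=sinΔλ·cosφ2=0.19578237, x=cosφ1·sinφ2-sinφ1·cosφ2·cosΔλ=0.86905721; θ=atan2(y, x)=12.6957° ≈ 12.7°
Leg 2: φ1=1.2076439, φ2=0.7430338, Δφ=-0.4646101, Δλ=0.5430348 rad; a=sin²(Δφ/2)+cosφ1·cosφ2·sin²(Δλ/2)=0.0718176418; c=2·atan2(√a, √(1-a))=0.542608354; dist=6371·c=3456.958 ≈ 3457.0 km; running total=16469.2 km
Leg 2 bearing: y=sinΔλ·cosφ2=0.38053489, x=cosφ1·sinφ2-sinφ1·cosφ2·cosΔλ=-0.34904537; θ=atan2(y, x)=132.5286° ≈ 132.5°
Leg 3: φ1=0.7430338, φ2=1.3762026, Δφ=0.6331688, Δλ=3.7591216 rad; a=sin²(Δφ/2)+cosφ1·cosφ2·sin²(Δλ/2)=0.2261718556; c=2·atan2(√a, √(1-a))=0.991235791; dist=6371·c=6315.163 ≈ 6315.2 km; running total=22784.4 km
Leg 3 bearing: y=sinΔλ·cosφ2=-0.11196434, x=cosφ1·sinφ2-sinφ1·cosφ2·cosΔλ=0.82917825; θ=atan2(y, x)=-7.6902° <0 so +360° → 352.3098° ≈ 352.3°
Leg 4: φ1=1.3762026, φ2=-0.0419769, Δφ=-1.4181795, Δλ=-4.3258212 rad; a=sin²(Δφ/2)+cosφ1·cosφ2·sin²(Δλ/2)=0.5570051574; c=2·atan2(√a, √(1-a))=1.685055089; dist=6371·c=10735.486 ≈ 10735.5 km; running total=33519.9 km
Leg 4 bearing: y=sinΔλ·cosφ2=0.92539262, x=cosφ1·sinφ2-sinφ1·cosφ2·cosΔλ=0.36145560; θ=atan2(y, x)=68.6645° ≈ 68.7°

Leg 1: dist=13012.2 km, bearing=12.7°
Leg 2: dist=3457.0 km, bearing=132.5°
Leg 3: dist=6315.2 km, bearing=352.3°
Leg 4: dist=10735.5 km, bearing=68.7°
Total: 33519.9 km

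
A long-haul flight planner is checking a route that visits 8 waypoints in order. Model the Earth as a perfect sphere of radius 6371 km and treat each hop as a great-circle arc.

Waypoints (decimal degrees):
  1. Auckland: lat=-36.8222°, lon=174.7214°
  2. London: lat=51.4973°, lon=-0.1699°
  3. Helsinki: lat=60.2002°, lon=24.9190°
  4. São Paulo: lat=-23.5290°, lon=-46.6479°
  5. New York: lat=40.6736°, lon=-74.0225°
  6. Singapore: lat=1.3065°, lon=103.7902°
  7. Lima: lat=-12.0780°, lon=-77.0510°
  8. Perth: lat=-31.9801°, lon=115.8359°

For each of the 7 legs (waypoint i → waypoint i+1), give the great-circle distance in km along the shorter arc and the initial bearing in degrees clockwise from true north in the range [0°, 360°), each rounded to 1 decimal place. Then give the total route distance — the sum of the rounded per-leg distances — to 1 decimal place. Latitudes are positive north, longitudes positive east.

Leg 1: φ1=-0.6426686, φ2=0.8987974, Δφ=1.5414661, Δλ=-3.0524290 rad; a=sin²(Δφ/2)+cosφ1·cosφ2·sin²(Δλ/2)=0.9826991329; c=2·atan2(√a, √(1-a))=2.877762622; dist=6371·c=18334.226 ≈ 18334.2 km; running total=18334.2 km
Leg 1 bearing: y=sinΔλ·cosφ2=-0.05543543, x=cosφ1·sinφ2-sinφ1·cosφ2·cosΔλ=0.25481974; θ=atan2(y, x)=-12.2733° <0 so +360° → 347.7267° ≈ 347.7°
Leg 2: φ1=0.8987974, φ2=1.0506917, Δφ=0.1518943, Δλ=0.4378839 rad; a=sin²(Δφ/2)+cosφ1·cosφ2·sin²(Δλ/2)=0.0203522099; c=2·atan2(√a, √(1-a))=0.286299139; dist=6371·c=1824.012 ≈ 1824.0 km; running total=20158.2 km
Leg 2 bearing: y=sinΔλ·cosφ2=0.21072759, x=cosφ1·sinφ2-sinφ1·cosφ2·cosΔλ=0.18800498; θ=atan2(y, x)=48.2616° ≈ 48.3°
Leg 3: φ1=1.0506917, φ2=-0.4106585, Δφ=-1.4613502, Δλ=-1.2490780 rad; a=sin²(Δφ/2)+cosφ1·cosφ2·sin²(Δλ/2)=0.6011741434; c=2·atan2(√a, √(1-a))=1.774551547; dist=6371·c=11305.668 ≈ 11305.7 km; running total=31463.9 km
Leg 3 bearing: y=sinΔλ·cosφ2=-0.86981735, x=cosφ1·sinφ2-sinφ1·cosφ2·cosΔλ=-0.44996994; θ=atan2(y, x)=-117.3532° <0 so +360° → 242.6468° ≈ 242.6°
Leg 4: φ1=-0.4106585, φ2=0.7098882, Δφ=1.1205468, Δλ=-0.4777769 rad; a=sin²(Δφ/2)+cosφ1·cosφ2·sin²(Δλ/2)=0.3213392783; c=2·atan2(√a, √(1-a))=1.205397903; dist=6371·c=7679.590 ≈ 7679.6 km; running total=39143.5 km
Leg 4 bearing: y=sinΔλ·cosφ2=-0.34873296, x=cosφ1·sinφ2-sinφ1·cosφ2·cosΔλ=0.86643333; θ=atan2(y, x)=-21.9244° <0 so +360° → 338.0756° ≈ 338.1°
Leg 5: φ1=0.7098882, φ2=0.0228027, Δφ=-0.6870855, Δλ=3.1034171 rad; a=sin²(Δφ/2)+cosφ1·cosφ2·sin²(Δλ/2)=0.8714123661; c=2·atan2(√a, √(1-a))=2.408076123; dist=6371·c=15341.853 ≈ 15341.9 km; running total=54485.4 km
Leg 5 bearing: y=sinΔλ·cosφ2=0.03815639, x=cosφ1·sinφ2-sinφ1·cosφ2·cosΔλ=0.66839772; θ=atan2(y, x)=3.2673° ≈ 3.3°
Leg 6: φ1=0.0228027, φ2=-0.2108009, Δφ=-0.2336036, Δλ=-3.1562744 rad; a=sin²(Δφ/2)+cosφ1·cosφ2·sin²(Δλ/2)=0.9911374875; c=2·atan2(√a, √(1-a))=2.953031593; dist=6371·c=18813.764 ≈ 18813.8 km; running total=73299.2 km
Leg 6 bearing: y=sinΔλ·cosφ2=0.01435619, x=cosφ1·sinφ2-sinφ1·cosφ2·cosΔλ=-0.18689509; θ=atan2(y, x)=175.6075° ≈ 175.6°
Leg 7: φ1=-0.2108009, φ2=-0.5581580, Δφ=-0.3473572, Δλ=3.3665115 rad; a=sin²(Δφ/2)+cosφ1·cosφ2·sin²(Δλ/2)=0.8488714384; c=2·atan2(√a, √(1-a))=2.343038094; dist=6371·c=14927.496 ≈ 14927.5 km; running total=88226.7 km
Leg 7 bearing: y=sinΔλ·cosφ2=-0.18917887, x=cosφ1·sinφ2-sinφ1·cosφ2·cosΔλ=-0.69091695; θ=atan2(y, x)=-164.6872° <0 so +360° → 195.3128° ≈ 195.3°

Leg 1: dist=18334.2 km, bearing=347.7°
Leg 2: dist=1824.0 km, bearing=48.3°
Leg 3: dist=11305.7 km, bearing=242.6°
Leg 4: dist=7679.6 km, bearing=338.1°
Leg 5: dist=15341.9 km, bearing=3.3°
Leg 6: dist=18813.8 km, bearing=175.6°
Leg 7: dist=14927.5 km, bearing=195.3°
Total: 88226.7 km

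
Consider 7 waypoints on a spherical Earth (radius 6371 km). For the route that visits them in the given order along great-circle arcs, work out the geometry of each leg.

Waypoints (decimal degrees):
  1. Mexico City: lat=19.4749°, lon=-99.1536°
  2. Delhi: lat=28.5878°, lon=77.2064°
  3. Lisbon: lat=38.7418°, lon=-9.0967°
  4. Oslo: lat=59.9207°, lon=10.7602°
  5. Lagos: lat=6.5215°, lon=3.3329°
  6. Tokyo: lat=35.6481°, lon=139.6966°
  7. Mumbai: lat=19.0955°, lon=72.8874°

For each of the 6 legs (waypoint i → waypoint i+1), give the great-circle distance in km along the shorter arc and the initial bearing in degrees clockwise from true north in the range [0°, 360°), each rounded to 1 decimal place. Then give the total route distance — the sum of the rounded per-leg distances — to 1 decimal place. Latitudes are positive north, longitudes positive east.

Leg 1: φ1=0.3399011, φ2=0.4989512, Δφ=0.1590501, Δλ=3.0780627 rad; a=sin²(Δφ/2)+cosφ1·cosφ2·sin²(Δλ/2)=0.8333234538; c=2·atan2(√a, √(1-a))=2.300497474; dist=6371·c=14656.469 ≈ 14656.5 km; running total=14656.5 km
Leg 1 bearing: y=sinΔλ·cosφ2=0.05574720, x=cosφ1·sinφ2-sinφ1·cosφ2·cosΔλ=0.74328605; θ=atan2(y, x)=4.2892° ≈ 4.3°
Leg 2: φ1=0.4989512, φ2=0.6761720, Δφ=0.1772207, Δλ=-1.5062732 rad; a=sin²(Δφ/2)+cosφ1·cosφ2·sin²(Δλ/2)=0.3281929171; c=2·atan2(√a, √(1-a))=1.220033628; dist=6371·c=7772.834 ≈ 7772.8 km; running total=22429.3 km
Leg 2 bearing: y=sinΔλ·cosφ2=-0.77835101, x=cosφ1·sinφ2-sinφ1·cosφ2·cosΔλ=0.52545124; θ=atan2(y, x)=-55.9774° <0 so +360° → 304.0226° ≈ 304.0°
Leg 3: φ1=0.6761720, φ2=1.0458135, Δφ=0.3696415, Δλ=0.3465683 rad; a=sin²(Δφ/2)+cosφ1·cosφ2·sin²(Δλ/2)=0.0453928781; c=2·atan2(√a, √(1-a))=0.429403518; dist=6371·c=2735.730 ≈ 2735.7 km; running total=25165.0 km
Leg 3 bearing: y=sinΔλ·cosφ2=0.17024304, x=cosφ1·sinφ2-sinφ1·cosφ2·cosΔλ=0.37992995; θ=atan2(y, x)=24.1367° ≈ 24.1°
Leg 4: φ1=1.0458135, φ2=0.1138216, Δφ=-0.9319919, Δλ=-0.1296308 rad; a=sin²(Δφ/2)+cosφ1·cosφ2·sin²(Δλ/2)=0.2039709584; c=2·atan2(√a, √(1-a))=0.937186090; dist=6371·c=5970.813 ≈ 5970.8 km; running total=31135.8 km
Leg 4 bearing: y=sinΔλ·cosφ2=-0.12843163, x=cosφ1·sinφ2-sinφ1·cosφ2·cosΔλ=-0.79559571; θ=atan2(y, x)=-170.8300° <0 so +360° → 189.1700° ≈ 189.2°
Leg 5: φ1=0.1138216, φ2=0.6221767, Δφ=0.5083551, Δλ=2.3799955 rad; a=sin²(Δφ/2)+cosφ1·cosφ2·sin²(Δλ/2)=0.7590585941; c=2·atan2(√a, √(1-a))=2.115444484; dist=6371·c=13477.497 ≈ 13477.5 km; running total=44613.3 km
Leg 5 bearing: y=sinΔλ·cosφ2=0.56076568, x=cosφ1·sinφ2-sinφ1·cosφ2·cosΔλ=0.64583003; θ=atan2(y, x)=40.9674° ≈ 41.0°
Leg 6: φ1=0.6221767, φ2=0.3332793, Δφ=-0.2888974, Δλ=-1.1660405 rad; a=sin²(Δφ/2)+cosφ1·cosφ2·sin²(Δλ/2)=0.2534726171; c=2·atan2(√a, √(1-a))=1.055198821; dist=6371·c=6722.672 ≈ 6722.7 km; running total=51336.0 km
Leg 6 bearing: y=sinΔλ·cosφ2=-0.86861932, x=cosφ1·sinφ2-sinφ1·cosφ2·cosΔλ=0.04896399; θ=atan2(y, x)=-86.7737° <0 so +360° → 273.2263° ≈ 273.2°

Leg 1: dist=14656.5 km, bearing=4.3°
Leg 2: dist=7772.8 km, bearing=304.0°
Leg 3: dist=2735.7 km, bearing=24.1°
Leg 4: dist=5970.8 km, bearing=189.2°
Leg 5: dist=13477.5 km, bearing=41.0°
Leg 6: dist=6722.7 km, bearing=273.2°
Total: 51336.0 km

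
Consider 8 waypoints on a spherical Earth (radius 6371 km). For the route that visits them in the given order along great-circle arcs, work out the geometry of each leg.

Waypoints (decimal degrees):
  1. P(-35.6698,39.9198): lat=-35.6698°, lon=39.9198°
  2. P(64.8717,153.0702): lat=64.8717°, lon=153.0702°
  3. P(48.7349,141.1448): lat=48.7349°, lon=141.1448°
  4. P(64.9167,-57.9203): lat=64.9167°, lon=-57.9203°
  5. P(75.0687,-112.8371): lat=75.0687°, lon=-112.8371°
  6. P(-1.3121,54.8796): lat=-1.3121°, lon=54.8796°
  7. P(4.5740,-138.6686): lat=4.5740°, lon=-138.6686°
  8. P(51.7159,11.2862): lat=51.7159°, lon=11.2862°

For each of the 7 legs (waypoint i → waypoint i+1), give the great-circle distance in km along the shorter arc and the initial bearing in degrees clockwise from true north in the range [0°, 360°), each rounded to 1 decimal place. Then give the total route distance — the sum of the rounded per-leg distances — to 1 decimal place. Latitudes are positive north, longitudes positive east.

Leg 1: dist=14630.1 km, bearing=31.5°
Leg 2: dist=1928.1 km, bearing=207.2°
Leg 3: dist=7270.5 km, bearing=8.8°
Leg 4: dist=2257.2 km, bearing=322.6°
Leg 5: dist=11774.6 km, bearing=12.8°
Leg 6: dist=18467.7 km, bearing=76.2°
Leg 7: dist=13139.3 km, bearing=20.6°
Total: 69467.5 km

Leg 1: φ1=-0.6225555, φ2=1.1322248, Δφ=1.7547802, Δλ=1.9748470 rad; a=sin²(Δφ/2)+cosφ1·cosφ2·sin²(Δλ/2)=0.8317769843; c=2·atan2(√a, √(1-a))=2.296355619; dist=6371·c=14630.082 ≈ 14630.1 km; running total=14630.1 km
Leg 1 bearing: y=sinΔλ·cosφ2=0.39045242, x=cosφ1·sinφ2-sinφ1·cosφ2·cosΔλ=0.63815597; θ=atan2(y, x)=31.4602° ≈ 31.5°
Leg 2: φ1=1.1322248, φ2=0.8505845, Δφ=-0.2816403, Δλ=-0.2081375 rad; a=sin²(Δφ/2)+cosφ1·cosφ2·sin²(Δλ/2)=0.0227219215; c=2·atan2(√a, √(1-a))=0.302629366; dist=6371·c=1928.052 ≈ 1928.1 km; running total=16558.2 km
Leg 2 bearing: y=sinΔλ·cosφ2=-0.13628681, x=cosφ1·sinφ2-sinφ1·cosφ2·cosΔλ=-0.26504424; θ=atan2(y, x)=-152.7876° <0 so +360° → 207.2124° ≈ 207.2°
Leg 3: φ1=0.8505845, φ2=1.1330102, Δφ=0.2824257, Δλ=-3.4743414 rad; a=sin²(Δφ/2)+cosφ1·cosφ2·sin²(Δλ/2)=0.2917445177; c=2·atan2(√a, √(1-a))=1.141192167; dist=6371·c=7270.535 ≈ 7270.5 km; running total=23828.7 km
Leg 3 bearing: y=sinΔλ·cosφ2=0.13847523, x=cosφ1·sinφ2-sinφ1·cosφ2·cosΔλ=0.89852280; θ=atan2(y, x)=8.7612° ≈ 8.8°
Leg 4: φ1=1.1330102, φ2=1.3101960, Δφ=0.1771858, Δλ=-0.9584790 rad; a=sin²(Δφ/2)+cosφ1·cosφ2·sin²(Δλ/2)=0.0310527011; c=2·atan2(√a, √(1-a))=0.354285514; dist=6371·c=2257.153 ≈ 2257.2 km; running total=26085.9 km
Leg 4 bearing: y=sinΔλ·cosφ2=-0.21084844, x=cosφ1·sinφ2-sinφ1·cosφ2·cosΔλ=0.27549348; θ=atan2(y, x)=-37.4286° <0 so +360° → 322.5714° ≈ 322.6°
Leg 5: φ1=1.3101960, φ2=-0.0229005, Δφ=-1.3330964, Δλ=2.9272086 rad; a=sin²(Δφ/2)+cosφ1·cosφ2·sin²(Δλ/2)=0.6369107521; c=2·atan2(√a, √(1-a))=1.848160488; dist=6371·c=11774.630 ≈ 11774.6 km; running total=37860.5 km
Leg 5 bearing: y=sinΔλ·cosφ2=0.21268981, x=cosφ1·sinφ2-sinφ1·cosφ2·cosΔλ=0.93796846; θ=atan2(y, x)=12.7761° ≈ 12.8°
Leg 6: φ1=-0.0229005, φ2=0.0798314, Δφ=0.1027318, Δλ=-3.3780534 rad; a=sin²(Δφ/2)+cosφ1·cosφ2·sin²(Δλ/2)=0.9853244809; c=2·atan2(√a, √(1-a))=2.898710981; dist=6371·c=18467.688 ≈ 18467.7 km; running total=56328.2 km
Leg 6 bearing: y=sinΔλ·cosφ2=0.23351720, x=cosφ1·sinφ2-sinφ1·cosφ2·cosΔλ=0.05753531; θ=atan2(y, x)=76.1588° ≈ 76.2°
Leg 7: φ1=0.0798314, φ2=0.9026127, Δφ=0.8227814, Δλ=2.6172050 rad; a=sin²(Δφ/2)+cosφ1·cosφ2·sin²(Δλ/2)=0.7360030984; c=2·atan2(√a, √(1-a))=2.062361366; dist=6371·c=13139.304 ≈ 13139.3 km; running total=69467.5 km
Leg 7 bearing: y=sinΔλ·cosφ2=0.31020380, x=cosφ1·sinφ2-sinφ1·cosφ2·cosΔλ=0.82521740; θ=atan2(y, x)=20.6015° ≈ 20.6°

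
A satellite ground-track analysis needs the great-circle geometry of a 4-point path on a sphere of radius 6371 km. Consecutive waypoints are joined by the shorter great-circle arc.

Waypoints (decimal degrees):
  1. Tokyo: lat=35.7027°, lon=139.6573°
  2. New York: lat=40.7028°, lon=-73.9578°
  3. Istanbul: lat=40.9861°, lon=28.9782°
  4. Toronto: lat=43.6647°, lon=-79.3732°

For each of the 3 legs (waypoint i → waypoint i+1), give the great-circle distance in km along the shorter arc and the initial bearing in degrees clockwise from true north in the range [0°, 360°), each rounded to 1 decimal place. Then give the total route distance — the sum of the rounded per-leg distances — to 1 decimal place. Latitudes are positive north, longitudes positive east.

Leg 1: dist=10851.6 km, bearing=25.0°
Leg 2: dist=8068.9 km, bearing=50.5°
Leg 3: dist=8193.4 km, bearing=314.3°
Total: 27113.9 km

Leg 1: φ1=0.6231297, φ2=0.7103979, Δφ=0.0872682, Δλ=-3.7282868 rad; a=sin²(Δφ/2)+cosφ1·cosφ2·sin²(Δλ/2)=0.5660508510; c=2·atan2(√a, √(1-a))=1.703285293; dist=6371·c=10851.631 ≈ 10851.6 km; running total=10851.6 km
Leg 1 bearing: y=sinΔλ·cosφ2=0.41969390, x=cosφ1·sinφ2-sinφ1·cosφ2·cosΔλ=0.89800121; θ=atan2(y, x)=25.0497° ≈ 25.0°
Leg 2: φ1=0.7103979, φ2=0.7153424, Δφ=0.0049445, Δλ=1.7965721 rad; a=sin²(Δφ/2)+cosφ1·cosφ2·sin²(Δλ/2)=0.3501946949; c=2·atan2(√a, √(1-a))=1.266511838; dist=6371·c=8068.947 ≈ 8068.9 km; running total=18920.5 km
Leg 2 bearing: y=sinΔλ·cosφ2=0.73571070, x=cosφ1·sinφ2-sinφ1·cosφ2·cosΔλ=0.60742345; θ=atan2(y, x)=50.4560° ≈ 50.5°
Leg 3: φ1=0.7153424, φ2=0.7620928, Δφ=0.0467504, Δλ=-1.8910887 rad; a=sin²(Δφ/2)+cosφ1·cosφ2·sin²(Δλ/2)=0.3595424413; c=2·atan2(√a, √(1-a))=1.286048838; dist=6371·c=8193.417 ≈ 8193.4 km; running total=27113.9 km
Leg 3 bearing: y=sinΔλ·cosφ2=-0.68660338, x=cosφ1·sinφ2-sinφ1·cosφ2·cosΔλ=0.67056878; θ=atan2(y, x)=-45.6769° <0 so +360° → 314.3231° ≈ 314.3°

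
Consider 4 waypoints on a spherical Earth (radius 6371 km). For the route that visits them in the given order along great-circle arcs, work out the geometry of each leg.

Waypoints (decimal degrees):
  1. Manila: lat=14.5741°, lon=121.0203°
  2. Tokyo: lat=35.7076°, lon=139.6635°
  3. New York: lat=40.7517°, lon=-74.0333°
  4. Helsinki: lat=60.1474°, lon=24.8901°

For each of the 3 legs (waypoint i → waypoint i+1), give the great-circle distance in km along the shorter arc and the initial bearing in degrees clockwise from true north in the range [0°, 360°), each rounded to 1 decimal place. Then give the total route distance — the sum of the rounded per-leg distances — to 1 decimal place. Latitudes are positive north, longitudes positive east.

Leg 1: dist=2995.2 km, bearing=35.0°
Leg 2: dist=10843.2 km, bearing=25.1°
Leg 3: dist=6615.1 km, bearing=34.8°
Total: 20453.5 km

Leg 1: φ1=0.2543660, φ2=0.6232152, Δφ=0.3688492, Δλ=0.3253852 rad; a=sin²(Δφ/2)+cosφ1·cosφ2·sin²(Δλ/2)=0.0542469926; c=2·atan2(√a, √(1-a))=0.470137485; dist=6371·c=2995.246 ≈ 2995.2 km; running total=2995.2 km
Leg 1 bearing: y=sinΔλ·cosφ2=0.25957710, x=cosφ1·sinφ2-sinφ1·cosφ2·cosΔλ=0.37126373; θ=atan2(y, x)=34.9602° ≈ 35.0°
Leg 2: φ1=0.6232152, φ2=0.7112513, Δφ=0.0880362, Δλ=-3.7297128 rad; a=sin²(Δφ/2)+cosφ1·cosφ2·sin²(Δλ/2)=0.5653923730; c=2·atan2(√a, √(1-a))=1.701956810; dist=6371·c=10843.167 ≈ 10843.2 km; running total=13838.4 km
Leg 2 bearing: y=sinΔλ·cosφ2=0.42028476, x=cosφ1·sinφ2-sinφ1·cosφ2·cosΔλ=0.89791763; θ=atan2(y, x)=25.0827° ≈ 25.1°
Leg 3: φ1=0.7112513, φ2=1.0497702, Δφ=0.3385188, Δλ=1.7265390 rad; a=sin²(Δφ/2)+cosφ1·cosφ2·sin²(Δλ/2)=0.2461635606; c=2·atan2(√a, √(1-a))=1.038314780; dist=6371·c=6615.103 ≈ 6615.1 km; running total=20453.5 km
Leg 3 bearing: y=sinΔλ·cosφ2=0.49174568, x=cosφ1·sinφ2-sinφ1·cosφ2·cosΔλ=0.70742804; θ=atan2(y, x)=34.8038° ≈ 34.8°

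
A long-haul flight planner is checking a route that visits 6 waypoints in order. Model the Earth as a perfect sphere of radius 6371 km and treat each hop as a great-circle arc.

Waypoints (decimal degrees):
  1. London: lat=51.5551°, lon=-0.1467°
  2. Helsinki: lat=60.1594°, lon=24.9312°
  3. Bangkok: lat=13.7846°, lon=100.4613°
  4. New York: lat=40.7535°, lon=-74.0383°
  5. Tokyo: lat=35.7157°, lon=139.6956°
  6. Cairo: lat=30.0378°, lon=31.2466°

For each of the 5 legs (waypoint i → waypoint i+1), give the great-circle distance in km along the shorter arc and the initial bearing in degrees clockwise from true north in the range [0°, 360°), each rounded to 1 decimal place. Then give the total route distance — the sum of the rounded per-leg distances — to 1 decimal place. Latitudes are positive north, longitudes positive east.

Leg 1: φ1=0.8998062, φ2=1.0499796, Δφ=0.1501734, Δλ=0.4376919 rad; a=sin²(Δφ/2)+cosφ1·cosφ2·sin²(Δλ/2)=0.0202097616; c=2·atan2(√a, √(1-a))=0.285288578; dist=6371·c=1817.574 ≈ 1817.6 km; running total=1817.6 km
Leg 1 bearing: y=sinΔλ·cosφ2=0.21090303, x=cosφ1·sinφ2-sinφ1·cosφ2·cosΔλ=0.18634704; θ=atan2(y, x)=48.5372° ≈ 48.5°
Leg 2: φ1=1.0499796, φ2=0.2405867, Δφ=-0.8093929, Δλ=1.3182489 rad; a=sin²(Δφ/2)+cosφ1·cosφ2·sin²(Δλ/2)=0.3362836032; c=2·atan2(√a, √(1-a))=1.237211017; dist=6371·c=7882.271 ≈ 7882.3 km; running total=9699.9 km
Leg 2 bearing: y=sinΔλ·cosφ2=0.94039102, x=cosφ1·sinφ2-sinφ1·cosφ2·cosΔλ=-0.09193749; θ=atan2(y, x)=95.5838° ≈ 95.6°
Leg 3: φ1=0.2405867, φ2=0.7112828, Δφ=0.4706961, Δλ=-3.0455926 rad; a=sin²(Δφ/2)+cosφ1·cosφ2·sin²(Δλ/2)=0.7883869613; c=2·atan2(√a, √(1-a))=2.185570334; dist=6371·c=13924.269 ≈ 13924.3 km; running total=23624.2 km
Leg 3 bearing: y=sinΔλ·cosφ2=-0.07261083, x=cosφ1·sinφ2-sinφ1·cosφ2·cosΔλ=0.81367039; θ=atan2(y, x)=-5.0995° <0 so +360° → 354.9005° ≈ 354.9°
Leg 4: φ1=0.7112828, φ2=0.6233566, Δφ=-0.0879262, Δλ=3.7303603 rad; a=sin²(Δφ/2)+cosφ1·cosφ2·sin²(Δλ/2)=0.5652044994; c=2·atan2(√a, √(1-a))=1.701577817; dist=6371·c=10840.752 ≈ 10840.8 km; running total=34465.0 km
Leg 4 bearing: y=sinΔλ·cosφ2=-0.45089086, x=cosφ1·sinφ2-sinφ1·cosφ2·cosΔλ=0.88300109; θ=atan2(y, x)=-27.0504° <0 so +360° → 332.9496° ≈ 332.9°
Leg 5: φ1=0.6233566, φ2=0.5242585, Δφ=-0.0990980, Δλ=-1.8927921 rad; a=sin²(Δφ/2)+cosφ1·cosφ2·sin²(Δλ/2)=0.4651089439; c=2·atan2(√a, √(1-a))=1.500957456; dist=6371·c=9562.600 ≈ 9562.6 km; running total=44027.6 km
Leg 5 bearing: y=sinΔλ·cosφ2=-0.82120356, x=cosφ1·sinφ2-sinφ1·cosφ2·cosΔλ=0.56635252; θ=atan2(y, x)=-55.4075° <0 so +360° → 304.5925° ≈ 304.6°

Leg 1: dist=1817.6 km, bearing=48.5°
Leg 2: dist=7882.3 km, bearing=95.6°
Leg 3: dist=13924.3 km, bearing=354.9°
Leg 4: dist=10840.8 km, bearing=332.9°
Leg 5: dist=9562.6 km, bearing=304.6°
Total: 44027.6 km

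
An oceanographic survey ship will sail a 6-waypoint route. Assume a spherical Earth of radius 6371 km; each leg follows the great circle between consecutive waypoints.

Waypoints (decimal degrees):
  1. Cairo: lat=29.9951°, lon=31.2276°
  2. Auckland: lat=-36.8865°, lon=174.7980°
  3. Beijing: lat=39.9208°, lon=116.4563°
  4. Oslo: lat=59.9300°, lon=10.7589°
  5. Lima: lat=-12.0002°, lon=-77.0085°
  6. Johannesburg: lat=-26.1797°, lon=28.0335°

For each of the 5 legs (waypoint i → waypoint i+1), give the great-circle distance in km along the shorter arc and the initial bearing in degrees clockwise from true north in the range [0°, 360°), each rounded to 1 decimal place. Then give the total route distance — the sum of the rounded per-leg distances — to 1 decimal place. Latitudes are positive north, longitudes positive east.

Leg 1: φ1=0.5235133, φ2=-0.6437909, Δφ=-1.1673041, Δλ=2.5057762 rad; a=sin²(Δφ/2)+cosφ1·cosφ2·sin²(Δλ/2)=0.9287060468; c=2·atan2(√a, √(1-a))=2.601016064; dist=6371·c=16571.073 ≈ 16571.1 km; running total=16571.1 km
Leg 1 bearing: y=sinΔλ·cosφ2=0.47496444, x=cosφ1·sinφ2-sinφ1·cosφ2·cosΔλ=-0.19812441; θ=atan2(y, x)=112.6427° ≈ 112.6°
Leg 2: φ1=-0.6437909, φ2=0.6967494, Δφ=1.3405403, Δλ=-1.0182548 rad; a=sin²(Δφ/2)+cosφ1·cosφ2·sin²(Δλ/2)=0.5316173419; c=2·atan2(√a, √(1-a))=1.634073229; dist=6371·c=10410.681 ≈ 10410.7 km; running total=26981.8 km
Leg 2 bearing: y=sinΔλ·cosφ2=-0.65280760, x=cosφ1·sinφ2-sinφ1·cosφ2·cosΔλ=0.75487987; θ=atan2(y, x)=-40.8527° <0 so +360° → 319.1473° ≈ 319.1°
Leg 3: φ1=0.6967494, φ2=1.0459758, Δφ=0.3492264, Δλ=-1.8447676 rad; a=sin²(Δφ/2)+cosφ1·cosφ2·sin²(Δλ/2)=0.2743042055; c=2·atan2(√a, √(1-a))=1.102472094; dist=6371·c=7023.8497 ≈ 7023.8 km; running total=34005.6 km
Leg 3 bearing: y=sinΔλ·cosφ2=-0.48237024, x=cosφ1·sinφ2-sinφ1·cosφ2·cosΔλ=0.75070939; θ=atan2(y, x)=-32.7229° <0 so +360° → 327.2771° ≈ 327.3°
Leg 4: φ1=1.0459758, φ2=-0.2094430, Δφ=-1.2554188, Δλ=-1.5318301 rad; a=sin²(Δφ/2)+cosφ1·cosφ2·sin²(Δλ/2)=0.5804198982; c=2·atan2(√a, √(1-a))=1.732337795; dist=6371·c=11036.724 ≈ 11036.7 km; running total=45042.3 km
Leg 4 bearing: y=sinΔλ·cosφ2=-0.97740438, x=cosφ1·sinφ2-sinφ1·cosφ2·cosΔλ=-0.13715409; θ=atan2(y, x)=-97.9879° <0 so +360° → 262.0121° ≈ 262.0°
Leg 5: φ1=-0.2094430, φ2=-0.4569220, Δφ=-0.2474790, Δλ=1.8333288 rad; a=sin²(Δφ/2)+cosφ1·cosφ2·sin²(Δλ/2)=0.5680420435; c=2·atan2(√a, √(1-a))=1.707303974; dist=6371·c=10877.234 ≈ 10877.2 km; running total=55919.5 km
Leg 5 bearing: y=sinΔλ·cosφ2=0.86666558, x=cosφ1·sinφ2-sinφ1·cosφ2·cosΔλ=-0.47997072; θ=atan2(y, x)=118.9783° ≈ 119.0°

Leg 1: dist=16571.1 km, bearing=112.6°
Leg 2: dist=10410.7 km, bearing=319.1°
Leg 3: dist=7023.8 km, bearing=327.3°
Leg 4: dist=11036.7 km, bearing=262.0°
Leg 5: dist=10877.2 km, bearing=119.0°
Total: 55919.5 km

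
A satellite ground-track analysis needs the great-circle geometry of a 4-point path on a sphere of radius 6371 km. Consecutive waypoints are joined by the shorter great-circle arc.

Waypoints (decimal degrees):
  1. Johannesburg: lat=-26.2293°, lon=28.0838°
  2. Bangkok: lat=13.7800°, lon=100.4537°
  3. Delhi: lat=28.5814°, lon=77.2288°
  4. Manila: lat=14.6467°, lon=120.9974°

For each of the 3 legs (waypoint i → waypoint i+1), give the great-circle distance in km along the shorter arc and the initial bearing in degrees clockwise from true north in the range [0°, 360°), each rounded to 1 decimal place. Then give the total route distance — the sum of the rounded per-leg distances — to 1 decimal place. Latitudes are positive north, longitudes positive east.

Leg 1: φ1=-0.4577876, φ2=0.2405064, Δφ=0.6982940, Δλ=1.2630930 rad; a=sin²(Δφ/2)+cosφ1·cosφ2·sin²(Δλ/2)=0.4207042651; c=2·atan2(√a, √(1-a))=1.411532422; dist=6371·c=8992.873 ≈ 8992.9 km; running total=8992.9 km
Leg 1 bearing: y=sinΔλ·cosφ2=0.92560104, x=cosφ1·sinφ2-sinφ1·cosφ2·cosΔλ=0.34367348; θ=atan2(y, x)=69.6302° ≈ 69.6°
Leg 2: φ1=0.2405064, φ2=0.4988395, Δφ=0.2583332, Δλ=-0.4053510 rad; a=sin²(Δφ/2)+cosφ1·cosφ2·sin²(Δλ/2)=0.0511477203; c=2·atan2(√a, √(1-a))=0.456264615; dist=6371·c=2906.862 ≈ 2906.9 km; running total=11899.8 km
Leg 2 bearing: y=sinΔλ·cosφ2=-0.34628622, x=cosφ1·sinφ2-sinφ1·cosφ2·cosΔλ=0.27241948; θ=atan2(y, x)=-51.8083° <0 so +360° → 308.1917° ≈ 308.2°
Leg 3: φ1=0.4988395, φ2=0.2556331, Δφ=-0.2432064, Δλ=0.7639062 rad; a=sin²(Δφ/2)+cosφ1·cosφ2·sin²(Δλ/2)=0.1327500118; c=2·atan2(√a, √(1-a))=0.745866776; dist=6371·c=4751.917 ≈ 4751.9 km; running total=16651.7 km
Leg 3 bearing: y=sinΔλ·cosφ2=0.66926808, x=cosφ1·sinφ2-sinφ1·cosφ2·cosΔλ=-0.11220529; θ=atan2(y, x)=99.5173° ≈ 99.5°

Leg 1: dist=8992.9 km, bearing=69.6°
Leg 2: dist=2906.9 km, bearing=308.2°
Leg 3: dist=4751.9 km, bearing=99.5°
Total: 16651.7 km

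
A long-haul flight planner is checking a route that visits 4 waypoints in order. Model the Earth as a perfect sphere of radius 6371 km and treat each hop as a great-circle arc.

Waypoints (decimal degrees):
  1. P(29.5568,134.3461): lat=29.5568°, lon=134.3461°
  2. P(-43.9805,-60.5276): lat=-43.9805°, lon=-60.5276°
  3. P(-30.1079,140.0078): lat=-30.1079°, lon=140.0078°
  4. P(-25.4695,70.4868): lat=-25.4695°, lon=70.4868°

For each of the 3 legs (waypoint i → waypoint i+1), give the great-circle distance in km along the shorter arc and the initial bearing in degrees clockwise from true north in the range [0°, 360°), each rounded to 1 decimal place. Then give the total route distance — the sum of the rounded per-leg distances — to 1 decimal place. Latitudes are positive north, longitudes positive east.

Leg 1: φ1=0.5158635, φ2=-0.7676045, Δφ=-1.2834680, Δλ=-3.4011877 rad; a=sin²(Δφ/2)+cosφ1·cosφ2·sin²(Δλ/2)=0.9737538070; c=2·atan2(√a, √(1-a))=2.816144757; dist=6371·c=17941.658 ≈ 17941.7 km; running total=17941.7 km
Leg 1 bearing: y=sinΔλ·cosφ2=0.18470742, x=cosφ1·sinφ2-sinφ1·cosφ2·cosΔλ=-0.26098370; θ=atan2(y, x)=144.7116° ≈ 144.7°
Leg 2: φ1=-0.7676045, φ2=-0.5254820, Δφ=0.2421225, Δλ=3.5000030 rad; a=sin²(Δφ/2)+cosφ1·cosφ2·sin²(Δλ/2)=0.6172990149; c=2·atan2(√a, √(1-a))=1.807601364; dist=6371·c=11516.228 ≈ 11516.2 km; running total=29457.9 km
Leg 2 bearing: y=sinΔλ·cosφ2=-0.30345878, x=cosφ1·sinφ2-sinφ1·cosφ2·cosΔλ=-0.92351315; θ=atan2(y, x)=-161.8099° <0 so +360° → 198.1901° ≈ 198.2°
Leg 3: φ1=-0.5254820, φ2=-0.4445266, Δφ=0.0809554, Δλ=-1.2133703 rad; a=sin²(Δφ/2)+cosφ1·cosφ2·sin²(Δλ/2)=0.2555184523; c=2·atan2(√a, √(1-a))=1.059895666; dist=6371·c=6752.595 ≈ 6752.6 km; running total=36210.5 km
Leg 3 bearing: y=sinΔλ·cosφ2=-0.84575690, x=cosφ1·sinφ2-sinφ1·cosφ2·cosΔλ=-0.21356582; θ=atan2(y, x)=-104.1718° <0 so +360° → 255.8282° ≈ 255.8°

Leg 1: dist=17941.7 km, bearing=144.7°
Leg 2: dist=11516.2 km, bearing=198.2°
Leg 3: dist=6752.6 km, bearing=255.8°
Total: 36210.5 km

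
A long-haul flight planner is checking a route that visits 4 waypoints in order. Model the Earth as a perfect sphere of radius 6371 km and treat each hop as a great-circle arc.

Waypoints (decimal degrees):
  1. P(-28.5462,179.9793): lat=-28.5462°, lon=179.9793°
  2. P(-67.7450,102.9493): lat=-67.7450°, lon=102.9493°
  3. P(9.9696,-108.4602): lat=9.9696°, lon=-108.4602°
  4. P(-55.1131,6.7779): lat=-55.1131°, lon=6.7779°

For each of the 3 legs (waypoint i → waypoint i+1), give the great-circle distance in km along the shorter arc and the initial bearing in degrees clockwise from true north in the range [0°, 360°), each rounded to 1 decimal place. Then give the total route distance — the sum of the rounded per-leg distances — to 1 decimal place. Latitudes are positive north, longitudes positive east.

Leg 1: φ1=-0.4982252, φ2=-1.1823733, Δφ=-0.6841481, Δλ=-1.3444271 rad; a=sin²(Δφ/2)+cosφ1·cosφ2·sin²(Δλ/2)=0.2415307643; c=2·atan2(√a, √(1-a))=1.027525712; dist=6371·c=6546.366 ≈ 6546.4 km; running total=6546.4 km
Leg 1 bearing: y=sinΔλ·cosφ2=-0.36906713, x=cosφ1·sinφ2-sinφ1·cosφ2·cosΔλ=-0.77237560; θ=atan2(y, x)=-154.4600° <0 so +360° → 205.5400° ≈ 205.5°
Leg 2: φ1=-1.1823733, φ2=0.1740023, Δφ=1.3563756, Δλ=-3.6897918 rad; a=sin²(Δφ/2)+cosφ1·cosφ2·sin²(Δλ/2)=0.7392901133; c=2·atan2(√a, √(1-a))=2.069833352; dist=6371·c=13186.908 ≈ 13186.9 km; running total=19733.3 km
Leg 2 bearing: y=sinΔλ·cosφ2=0.51328164, x=cosφ1·sinφ2-sinφ1·cosφ2·cosΔλ=-0.71239240; θ=atan2(y, x)=144.2271° ≈ 144.2°
Leg 3: φ1=0.1740023, φ2=-0.9619051, Δφ=-1.1359074, Δλ=2.0112843 rad; a=sin²(Δφ/2)+cosφ1·cosφ2·sin²(Δλ/2)=0.6911007639; c=2·atan2(√a, √(1-a))=1.962973855; dist=6371·c=12506.106 ≈ 12506.1 km; running total=32239.4 km
Leg 3 bearing: y=sinΔλ·cosφ2=0.51736133, x=cosφ1·sinφ2-sinφ1·cosφ2·cosΔλ=-0.76567568; θ=atan2(y, x)=145.9534° ≈ 146.0°

Leg 1: dist=6546.4 km, bearing=205.5°
Leg 2: dist=13186.9 km, bearing=144.2°
Leg 3: dist=12506.1 km, bearing=146.0°
Total: 32239.4 km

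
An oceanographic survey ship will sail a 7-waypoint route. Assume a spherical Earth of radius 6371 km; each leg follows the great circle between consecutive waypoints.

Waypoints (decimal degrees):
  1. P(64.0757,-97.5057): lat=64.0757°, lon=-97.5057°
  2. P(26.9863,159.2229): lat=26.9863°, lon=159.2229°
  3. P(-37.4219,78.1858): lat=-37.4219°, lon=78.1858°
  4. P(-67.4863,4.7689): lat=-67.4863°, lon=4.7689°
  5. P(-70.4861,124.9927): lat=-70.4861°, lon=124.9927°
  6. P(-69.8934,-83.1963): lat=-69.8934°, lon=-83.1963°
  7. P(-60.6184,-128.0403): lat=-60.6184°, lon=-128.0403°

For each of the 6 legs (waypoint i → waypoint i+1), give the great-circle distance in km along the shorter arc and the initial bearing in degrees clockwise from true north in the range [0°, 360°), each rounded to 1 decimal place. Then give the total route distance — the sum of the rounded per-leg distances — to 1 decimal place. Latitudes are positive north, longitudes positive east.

Leg 1: φ1=1.1183319, φ2=0.4709998, Δφ=-0.6473321, Δλ=4.4807594 rad; a=sin²(Δφ/2)+cosφ1·cosφ2·sin²(Δλ/2)=0.3406593642; c=2·atan2(√a, √(1-a))=1.246458432; dist=6371·c=7941.187 ≈ 7941.2 km; running total=7941.2 km
Leg 1 bearing: y=sinΔλ·cosφ2=-0.86731656, x=cosφ1·sinφ2-sinφ1·cosφ2·cosΔλ=0.38236661; θ=atan2(y, x)=-66.2092° <0 so +360° → 293.7908° ≈ 293.8°
Leg 2: φ1=0.4709998, φ2=-0.6531354, Δφ=-1.1241352, Δλ=-1.4143642 rad; a=sin²(Δφ/2)+cosφ1·cosφ2·sin²(Δλ/2)=0.5827469742; c=2·atan2(√a, √(1-a))=1.737055172; dist=6371·c=11066.779 ≈ 11066.8 km; running total=19008.0 km
Leg 2 bearing: y=sinΔλ·cosφ2=-0.78448499, x=cosφ1·sinφ2-sinφ1·cosφ2·cosΔλ=-0.59765798; θ=atan2(y, x)=-127.3019° <0 so +360° → 232.6981° ≈ 232.7°
Leg 3: φ1=-0.6531354, φ2=-1.1778581, Δφ=-0.5247228, Δλ=-1.2813666 rad; a=sin²(Δφ/2)+cosφ1·cosφ2·sin²(Δλ/2)=0.1759211637; c=2·atan2(√a, √(1-a))=0.865633709; dist=6371·c=5514.952 ≈ 5515.0 km; running total=24523.0 km
Leg 3 bearing: y=sinΔλ·cosφ2=-0.36697811, x=cosφ1·sinφ2-sinφ1·cosφ2·cosΔλ=-0.66724710; θ=atan2(y, x)=-151.1897° <0 so +360° → 208.8103° ≈ 208.8°
Leg 4: φ1=-1.1778581, φ2=-1.2302145, Δφ=-0.0523564, Δλ=2.0983011 rad; a=sin²(Δφ/2)+cosφ1·cosφ2·sin²(Δλ/2)=0.0968289686; c=2·atan2(√a, √(1-a))=0.632855247; dist=6371·c=4031.921 ≈ 4031.9 km; running total=28554.9 km
Leg 4 bearing: y=sinΔλ·cosφ2=0.28862867, x=cosφ1·sinφ2-sinφ1·cosφ2·cosΔλ=-0.51624216; θ=atan2(y, x)=150.7906° ≈ 150.8°
Leg 5: φ1=-1.2302145, φ2=-1.2198700, Δφ=0.0103446, Δλ=-3.6335835 rad; a=sin²(Δφ/2)+cosφ1·cosφ2·sin²(Δλ/2)=0.1080476411; c=2·atan2(√a, √(1-a))=0.669866247; dist=6371·c=4267.718 ≈ 4267.7 km; running total=32822.6 km
Leg 5 bearing: y=sinΔλ·cosφ2=0.16238960, x=cosφ1·sinφ2-sinφ1·cosφ2·cosΔλ=-0.59926873; θ=atan2(y, x)=164.8381° ≈ 164.8°
Leg 6: φ1=-1.2198700, φ2=-1.0579907, Δφ=0.1618793, Δλ=-0.7826754 rad; a=sin²(Δφ/2)+cosφ1·cosφ2·sin²(Δλ/2)=0.0310745912; c=2·atan2(√a, √(1-a))=0.354411690; dist=6371·c=2257.957 ≈ 2258.0 km; running total=35080.6 km
Leg 6 bearing: y=sinΔλ·cosφ2=-0.34597766, x=cosφ1·sinφ2-sinφ1·cosφ2·cosΔλ=0.02711645; θ=atan2(y, x)=-85.5185° <0 so +360° → 274.4815° ≈ 274.5°

Leg 1: dist=7941.2 km, bearing=293.8°
Leg 2: dist=11066.8 km, bearing=232.7°
Leg 3: dist=5515.0 km, bearing=208.8°
Leg 4: dist=4031.9 km, bearing=150.8°
Leg 5: dist=4267.7 km, bearing=164.8°
Leg 6: dist=2258.0 km, bearing=274.5°
Total: 35080.6 km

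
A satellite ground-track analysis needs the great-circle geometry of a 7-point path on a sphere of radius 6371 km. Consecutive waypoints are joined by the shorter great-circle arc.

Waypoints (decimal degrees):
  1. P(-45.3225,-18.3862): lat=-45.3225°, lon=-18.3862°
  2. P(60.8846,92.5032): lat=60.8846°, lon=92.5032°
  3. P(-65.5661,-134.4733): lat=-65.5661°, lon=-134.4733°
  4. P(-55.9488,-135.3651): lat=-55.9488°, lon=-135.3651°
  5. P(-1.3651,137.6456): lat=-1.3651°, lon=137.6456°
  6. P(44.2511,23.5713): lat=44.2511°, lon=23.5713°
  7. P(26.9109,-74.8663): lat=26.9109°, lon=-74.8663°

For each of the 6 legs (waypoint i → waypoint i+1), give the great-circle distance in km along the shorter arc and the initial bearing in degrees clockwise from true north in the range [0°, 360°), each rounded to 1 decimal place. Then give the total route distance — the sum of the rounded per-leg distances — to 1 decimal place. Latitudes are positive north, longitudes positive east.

Leg 1: φ1=-0.7910269, φ2=1.0626367, Δφ=1.8536636, Δλ=1.9353851 rad; a=sin²(Δφ/2)+cosφ1·cosφ2·sin²(Δλ/2)=0.8716057432; c=2·atan2(√a, √(1-a))=2.408653996; dist=6371·c=15345.535 ≈ 15345.5 km; running total=15345.5 km
Leg 1 bearing: y=sinΔλ·cosφ2=0.45458818, x=cosφ1·sinφ2-sinφ1·cosφ2·cosΔλ=0.49090353; θ=atan2(y, x)=42.8004° ≈ 42.8°
Leg 2: φ1=1.0626367, φ2=-1.1443443, Δφ=-2.2069811, Δλ=-3.9614872 rad; a=sin²(Δφ/2)+cosφ1·cosφ2·sin²(Δλ/2)=0.9663605459; c=2·atan2(√a, √(1-a))=2.772683040; dist=6371·c=17664.764 ≈ 17664.8 km; running total=33010.3 km
Leg 2 bearing: y=sinΔλ·cosφ2=0.30240374, x=cosφ1·sinφ2-sinφ1·cosφ2·cosΔλ=-0.19642643; θ=atan2(y, x)=123.0057° ≈ 123.0°
Leg 3: φ1=-1.1443443, φ2=-0.9764908, Δφ=0.1678536, Δλ=-0.0155648 rad; a=sin²(Δφ/2)+cosφ1·cosφ2·sin²(Δλ/2)=0.0070412088; c=2·atan2(√a, √(1-a))=0.168021395; dist=6371·c=1070.464 ≈ 1070.5 km; running total=34080.8 km
Leg 3 bearing: y=sinΔλ·cosφ2=-0.00871493, x=cosφ1·sinφ2-sinφ1·cosφ2·cosΔλ=0.16700470; θ=atan2(y, x)=-2.9872° <0 so +360° → 357.0128° ≈ 357.0°
Leg 4: φ1=-0.9764908, φ2=-0.0238255, Δφ=0.9526653, Δλ=4.7649356 rad; a=sin²(Δφ/2)+cosφ1·cosφ2·sin²(Δλ/2)=0.4754304109; c=2·atan2(√a, √(1-a))=1.521637351; dist=6371·c=9694.352 ≈ 9694.4 km; running total=43775.2 km
Leg 4 bearing: y=sinΔλ·cosφ2=-0.99833632, x=cosφ1·sinφ2-sinφ1·cosφ2·cosΔλ=0.03016504; θ=atan2(y, x)=-88.2693° <0 so +360° → 271.7307° ≈ 271.7°
Leg 5: φ1=-0.0238255, φ2=0.7723274, Δφ=0.7961529, Δλ=-1.9909721 rad; a=sin²(Δφ/2)+cosφ1·cosφ2·sin²(Δλ/2)=0.6543650721; c=2·atan2(√a, √(1-a))=1.884653995; dist=6371·c=12007.131 ≈ 12007.1 km; running total=55782.3 km
Leg 5 bearing: y=sinΔλ·cosφ2=-0.65398379, x=cosφ1·sinφ2-sinφ1·cosφ2·cosΔλ=0.69064528; θ=atan2(y, x)=-43.4382° <0 so +360° → 316.5618° ≈ 316.6°
Leg 6: φ1=0.7723274, φ2=0.4696838, Δφ=-0.3026436, Δλ=-1.7180602 rad; a=sin²(Δφ/2)+cosφ1·cosφ2·sin²(Δλ/2)=0.3889459798; c=2·atan2(√a, √(1-a))=1.346820343; dist=6371·c=8580.592 ≈ 8580.6 km; running total=64362.9 km
Leg 6 bearing: y=sinΔλ·cosφ2=-0.88205978, x=cosφ1·sinφ2-sinφ1·cosφ2·cosΔλ=0.41549796; θ=atan2(y, x)=-64.7770° <0 so +360° → 295.2230° ≈ 295.2°

Leg 1: dist=15345.5 km, bearing=42.8°
Leg 2: dist=17664.8 km, bearing=123.0°
Leg 3: dist=1070.5 km, bearing=357.0°
Leg 4: dist=9694.4 km, bearing=271.7°
Leg 5: dist=12007.1 km, bearing=316.6°
Leg 6: dist=8580.6 km, bearing=295.2°
Total: 64362.9 km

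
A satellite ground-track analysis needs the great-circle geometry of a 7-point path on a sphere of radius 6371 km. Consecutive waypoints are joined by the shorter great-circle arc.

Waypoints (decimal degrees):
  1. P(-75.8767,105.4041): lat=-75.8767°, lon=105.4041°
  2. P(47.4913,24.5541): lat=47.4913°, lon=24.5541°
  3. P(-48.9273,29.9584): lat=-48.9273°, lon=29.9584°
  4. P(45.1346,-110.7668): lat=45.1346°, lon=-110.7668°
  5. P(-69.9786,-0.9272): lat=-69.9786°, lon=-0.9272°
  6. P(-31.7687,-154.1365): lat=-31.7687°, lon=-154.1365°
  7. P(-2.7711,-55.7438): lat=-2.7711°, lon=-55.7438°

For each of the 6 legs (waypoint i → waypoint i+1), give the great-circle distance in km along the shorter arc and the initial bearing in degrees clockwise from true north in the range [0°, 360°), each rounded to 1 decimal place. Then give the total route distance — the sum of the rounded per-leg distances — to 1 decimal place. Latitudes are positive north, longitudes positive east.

Leg 1: φ1=-1.3242982, φ2=0.8288796, Δφ=2.1531778, Δλ=-1.4110987 rad; a=sin²(Δφ/2)+cosφ1·cosφ2·sin²(Δλ/2)=0.8443366339; c=2·atan2(√a, √(1-a))=2.330453991; dist=6371·c=14847.322 ≈ 14847.3 km; running total=14847.3 km
Leg 1 bearing: y=sinΔλ·cosφ2=-0.66710412, x=cosφ1·sinφ2-sinφ1·cosφ2·cosΔλ=0.28407961; θ=atan2(y, x)=-66.9338° <0 so +360° → 293.0662° ≈ 293.1°
Leg 2: φ1=0.8288796, φ2=-0.8539425, Δφ=-1.6828220, Δλ=0.0943228 rad; a=sin²(Δφ/2)+cosφ1·cosφ2·sin²(Δλ/2)=0.5568824623; c=2·atan2(√a, √(1-a))=1.684808091; dist=6371·c=10733.912 ≈ 10733.9 km; running total=25581.2 km
Leg 2 bearing: y=sinΔλ·cosφ2=0.06187977, x=cosφ1·sinφ2-sinφ1·cosφ2·cosΔλ=-0.99157876; θ=atan2(y, x)=176.4291° ≈ 176.4°
Leg 3: φ1=-0.8539425, φ2=0.7877474, Δφ=1.6416899, Δλ=-2.4561181 rad; a=sin²(Δφ/2)+cosφ1·cosφ2·sin²(Δλ/2)=0.9465583329; c=2·atan2(√a, √(1-a))=2.675023154; dist=6371·c=17042.573 ≈ 17042.6 km; running total=42623.8 km
Leg 3 bearing: y=sinΔλ·cosφ2=-0.44657440, x=cosφ1·sinφ2-sinφ1·cosφ2·cosΔλ=0.05398084; θ=atan2(y, x)=-83.1077° <0 so +360° → 276.8923° ≈ 276.9°
Leg 4: φ1=0.7877474, φ2=-1.2213570, Δφ=-2.0091044, Δλ=1.9170627 rad; a=sin²(Δφ/2)+cosφ1·cosφ2·sin²(Δλ/2)=0.8739508927; c=2·atan2(√a, √(1-a))=2.415691883; dist=6371·c=15390.373 ≈ 15390.4 km; running total=58014.2 km
Leg 4 bearing: y=sinΔλ·cosφ2=0.32205015, x=cosφ1·sinφ2-sinφ1·cosφ2·cosΔλ=-0.58045381; θ=atan2(y, x)=150.9774° ≈ 151.0°
Leg 5: φ1=-1.2213570, φ2=-0.5544684, Δφ=0.6668886, Δλ=-2.6740067 rad; a=sin²(Δφ/2)+cosφ1·cosφ2·sin²(Δλ/2)=0.3825799322; c=2·atan2(√a, √(1-a))=1.333742226; dist=6371·c=8497.272 ≈ 8497.3 km; running total=66511.5 km
Leg 5 bearing: y=sinΔλ·cosφ2=-0.38320408, x=cosφ1·sinφ2-sinφ1·cosφ2·cosΔλ=-0.89331111; θ=atan2(y, x)=-156.7821° <0 so +360° → 203.2179° ≈ 203.2°
Leg 6: φ1=-0.5544684, φ2=-0.0483648, Δφ=0.5061036, Δλ=1.7172766 rad; a=sin²(Δφ/2)+cosφ1·cosφ2·sin²(Δλ/2)=0.5492454661; c=2·atan2(√a, √(1-a))=1.669447193; dist=6371·c=10636.048 ≈ 10636.0 km; running total=77147.5 km
Leg 6 bearing: y=sinΔλ·cosφ2=0.98813411, x=cosφ1·sinφ2-sinφ1·cosφ2·cosΔλ=-0.11785804; θ=atan2(y, x)=96.8017° ≈ 96.8°

Leg 1: dist=14847.3 km, bearing=293.1°
Leg 2: dist=10733.9 km, bearing=176.4°
Leg 3: dist=17042.6 km, bearing=276.9°
Leg 4: dist=15390.4 km, bearing=151.0°
Leg 5: dist=8497.3 km, bearing=203.2°
Leg 6: dist=10636.0 km, bearing=96.8°
Total: 77147.5 km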